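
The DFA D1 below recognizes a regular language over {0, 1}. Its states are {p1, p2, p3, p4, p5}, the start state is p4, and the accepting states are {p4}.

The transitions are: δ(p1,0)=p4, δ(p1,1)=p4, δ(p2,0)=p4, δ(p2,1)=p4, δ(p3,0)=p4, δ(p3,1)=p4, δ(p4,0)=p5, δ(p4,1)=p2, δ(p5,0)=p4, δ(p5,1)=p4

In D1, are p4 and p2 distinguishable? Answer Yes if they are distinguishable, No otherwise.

Yes

First remove the unreachable states {p1,p3}; 3 states remain.
Start with accepting vs non-accepting: {p4} | {p2,p5}.
The partition is now stable with 2 blocks: {p4} | {p2,p5}.
p4 and p2 end up in different blocks, so they are distinguishable. For instance, the string 'ε' is accepted from only p4.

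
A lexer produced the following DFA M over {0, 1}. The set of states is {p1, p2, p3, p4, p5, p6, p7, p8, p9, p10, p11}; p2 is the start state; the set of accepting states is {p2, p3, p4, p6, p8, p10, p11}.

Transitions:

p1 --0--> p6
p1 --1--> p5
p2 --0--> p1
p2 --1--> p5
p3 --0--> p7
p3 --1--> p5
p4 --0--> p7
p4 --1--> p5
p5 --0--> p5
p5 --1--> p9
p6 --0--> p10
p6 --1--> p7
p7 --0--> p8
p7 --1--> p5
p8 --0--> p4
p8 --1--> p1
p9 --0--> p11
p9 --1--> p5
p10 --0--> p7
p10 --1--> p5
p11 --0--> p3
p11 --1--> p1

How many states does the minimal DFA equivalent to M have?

4

Start with accepting vs non-accepting: {p2,p3,p4,p6,p8,p10,p11} | {p1,p5,p7,p9}.
Split {p2,p3,p4,p6,p8,p10,p11} by δ(·,0) → {p2,p3,p4,p10} and {p6,p8,p11}.
On input 0, block {p1,p5,p7,p9} splits into {p1,p7,p9} and {p5}.
The partition is now stable with 4 blocks: {p2,p3,p4,p10} | {p1,p7,p9} | {p6,p8,p11} | {p5}.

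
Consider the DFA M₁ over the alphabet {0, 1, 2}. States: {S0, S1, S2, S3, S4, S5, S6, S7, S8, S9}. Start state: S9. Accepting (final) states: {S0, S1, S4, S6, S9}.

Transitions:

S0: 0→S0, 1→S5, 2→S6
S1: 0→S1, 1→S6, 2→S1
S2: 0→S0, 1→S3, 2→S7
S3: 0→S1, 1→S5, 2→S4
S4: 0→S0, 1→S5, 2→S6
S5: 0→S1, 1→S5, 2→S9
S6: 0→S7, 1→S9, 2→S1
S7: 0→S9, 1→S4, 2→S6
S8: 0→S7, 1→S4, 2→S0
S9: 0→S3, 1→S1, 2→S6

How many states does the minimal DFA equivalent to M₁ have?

7

States {S2,S8} cannot be reached from the start state, so discard them.
Start with accepting vs non-accepting: {S0,S1,S4,S6,S9} | {S3,S5,S7}.
Refine {S0,S1,S4,S6,S9} on symbol 0: members go to different blocks, giving {S0,S1,S4} and {S6,S9}.
Split {S0,S1,S4} by δ(·,1) → {S0,S4} and {S1}.
Split {S3,S5,S7} by δ(·,0) → {S3,S5} and {S7}.
On input 2, block {S3,S5} splits into {S3} and {S5}.
Split {S6,S9} by δ(·,0) → {S6} and {S9}.
Stable partition: {S0,S4} | {S3} | {S6} | {S1} | {S7} | {S5} | {S9} — 7 equivalence classes.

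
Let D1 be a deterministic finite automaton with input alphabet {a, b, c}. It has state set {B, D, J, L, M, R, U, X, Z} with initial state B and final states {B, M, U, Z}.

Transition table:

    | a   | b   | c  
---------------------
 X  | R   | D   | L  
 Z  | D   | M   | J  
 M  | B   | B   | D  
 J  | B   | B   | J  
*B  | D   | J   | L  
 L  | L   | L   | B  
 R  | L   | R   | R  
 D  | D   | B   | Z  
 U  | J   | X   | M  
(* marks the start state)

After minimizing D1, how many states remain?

6

Reachable states from the start: {B,D,J,L,M,Z}. Unreachable: {R,U,X} — drop them.
Start with accepting vs non-accepting: {B,M,Z} | {D,J,L}.
Split {B,M,Z} by δ(·,a) → {B,Z} and {M}.
Refine {B,Z} on symbol b: members go to different blocks, giving {Z} and {B}.
Split {D,J,L} by δ(·,a) → {D,L} and {J}.
Split {D,L} by δ(·,b) → {L} and {D}.
Stable partition: {Z} | {L} | {M} | {B} | {J} | {D} — 6 equivalence classes.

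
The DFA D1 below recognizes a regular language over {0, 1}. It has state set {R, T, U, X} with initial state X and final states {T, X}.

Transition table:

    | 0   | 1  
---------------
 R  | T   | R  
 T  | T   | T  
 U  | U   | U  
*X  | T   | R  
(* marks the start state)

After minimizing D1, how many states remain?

Reachable states from the start: {R,T,X}. Unreachable: {U} — drop them.
Initial partition by acceptance: {T,X} | {R}.
Refine {T,X} on symbol 1: members go to different blocks, giving {X} and {T}.
The partition is now stable with 3 blocks: {X} | {R} | {T}.

3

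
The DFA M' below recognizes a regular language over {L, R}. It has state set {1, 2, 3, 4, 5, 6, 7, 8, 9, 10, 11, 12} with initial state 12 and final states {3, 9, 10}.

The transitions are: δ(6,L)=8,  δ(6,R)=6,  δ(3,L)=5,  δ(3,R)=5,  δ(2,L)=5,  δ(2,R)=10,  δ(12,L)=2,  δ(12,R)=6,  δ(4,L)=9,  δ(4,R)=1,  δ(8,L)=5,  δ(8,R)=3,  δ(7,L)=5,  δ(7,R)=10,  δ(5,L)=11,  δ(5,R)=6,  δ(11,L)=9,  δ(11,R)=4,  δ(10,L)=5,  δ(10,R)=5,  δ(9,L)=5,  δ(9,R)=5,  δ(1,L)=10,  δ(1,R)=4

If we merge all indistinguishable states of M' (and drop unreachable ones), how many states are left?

First remove the unreachable states {7}; 11 states remain.
Start with accepting vs non-accepting: {3,9,10} | {1,2,4,5,6,8,11,12}.
On input L, block {1,2,4,5,6,8,11,12} splits into {2,5,6,8,12} and {1,4,11}.
On input L, block {2,5,6,8,12} splits into {2,6,8,12} and {5}.
On input L, block {2,6,8,12} splits into {2,8} and {6,12}.
The partition is now stable with 5 blocks: {3,9,10} | {2,8} | {1,4,11} | {5} | {6,12}.

5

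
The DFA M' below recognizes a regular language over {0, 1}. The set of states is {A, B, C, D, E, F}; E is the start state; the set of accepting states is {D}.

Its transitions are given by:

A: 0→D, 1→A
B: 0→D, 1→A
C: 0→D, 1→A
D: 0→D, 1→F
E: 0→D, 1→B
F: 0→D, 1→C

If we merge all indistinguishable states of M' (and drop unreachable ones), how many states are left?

2

Every state is reachable, so we keep all 6.
P0 = {D} | {A,B,C,E,F}.
The partition is now stable with 2 blocks: {D} | {A,B,C,E,F}.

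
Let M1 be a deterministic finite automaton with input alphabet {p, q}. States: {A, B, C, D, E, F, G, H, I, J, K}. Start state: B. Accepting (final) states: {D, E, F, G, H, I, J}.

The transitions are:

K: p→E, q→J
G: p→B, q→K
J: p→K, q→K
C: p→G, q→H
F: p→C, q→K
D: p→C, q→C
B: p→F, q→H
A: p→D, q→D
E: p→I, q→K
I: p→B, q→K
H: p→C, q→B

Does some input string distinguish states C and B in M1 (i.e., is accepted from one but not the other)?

No

States {A,D} cannot be reached from the start state, so discard them.
P0 = {E,F,G,H,I,J} | {B,C,K}.
On input p, block {E,F,G,H,I,J} splits into {F,G,H,I,J} and {E}.
On input p, block {B,C,K} splits into {B,C} and {K}.
On input p, block {F,G,H,I,J} splits into {F,G,H,I} and {J}.
Split {F,G,H,I} by δ(·,q) → {F,G,I} and {H}.
No further refinement is possible. Final partition (6 blocks): {F,G,I} | {B,C} | {E} | {K} | {J} | {H}.
C and B lie in the same block of the stable partition, so they are equivalent — no string distinguishes them.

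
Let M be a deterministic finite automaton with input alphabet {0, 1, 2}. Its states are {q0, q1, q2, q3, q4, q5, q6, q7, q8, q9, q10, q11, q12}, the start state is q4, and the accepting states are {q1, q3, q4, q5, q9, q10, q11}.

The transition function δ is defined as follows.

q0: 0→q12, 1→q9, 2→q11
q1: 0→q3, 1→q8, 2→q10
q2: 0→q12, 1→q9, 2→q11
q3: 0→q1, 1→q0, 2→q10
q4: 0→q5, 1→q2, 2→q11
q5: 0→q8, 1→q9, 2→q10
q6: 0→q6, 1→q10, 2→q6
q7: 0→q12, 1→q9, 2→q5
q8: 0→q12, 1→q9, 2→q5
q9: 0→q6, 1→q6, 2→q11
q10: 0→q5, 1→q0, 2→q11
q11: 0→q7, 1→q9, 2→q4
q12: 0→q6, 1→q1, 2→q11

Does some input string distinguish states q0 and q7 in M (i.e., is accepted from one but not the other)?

Every state is reachable, so we keep all 13.
Start with accepting vs non-accepting: {q1,q3,q4,q5,q9,q10,q11} | {q0,q2,q6,q7,q8,q12}.
Split {q1,q3,q4,q5,q9,q10,q11} by δ(·,0) → {q1,q3,q4,q10} and {q5,q9,q11}.
Refine {q1,q3,q4,q10} on symbol 0: members go to different blocks, giving {q1,q3} and {q4,q10}.
Split {q0,q2,q6,q7,q8,q12} by δ(·,1) → {q0,q2,q7,q8} and {q6} and {q12}.
Refine {q5,q9,q11} on symbol 0: members go to different blocks, giving {q5,q11} and {q9}.
No further refinement is possible. Final partition (7 blocks): {q1,q3} | {q0,q2,q7,q8} | {q5,q11} | {q4,q10} | {q6} | {q12} | {q9}.
q0 and q7 lie in the same block of the stable partition, so they are equivalent — no string distinguishes them.

No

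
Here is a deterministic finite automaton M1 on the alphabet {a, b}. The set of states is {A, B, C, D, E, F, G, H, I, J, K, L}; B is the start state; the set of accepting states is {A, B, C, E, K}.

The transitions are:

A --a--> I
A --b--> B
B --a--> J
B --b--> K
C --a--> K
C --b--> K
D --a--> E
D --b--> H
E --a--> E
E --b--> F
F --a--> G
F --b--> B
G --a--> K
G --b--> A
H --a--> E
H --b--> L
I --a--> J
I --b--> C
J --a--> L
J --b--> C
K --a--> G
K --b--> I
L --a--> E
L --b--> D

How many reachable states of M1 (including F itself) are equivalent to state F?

1

Initial partition by acceptance: {A,B,C,E,K} | {D,F,G,H,I,J,L}.
Split {A,B,C,E,K} by δ(·,a) → {A,B,K} and {C,E}.
On input b, block {A,B,K} splits into {A,B} and {K}.
Split {A,B} by δ(·,b) → {A} and {B}.
On input a, block {D,F,G,H,I,J,L} splits into {D,H,L} and {F,I,J} and {G}.
Split {C,E} by δ(·,a) → {C} and {E}.
On input a, block {F,I,J} splits into {F} and {I} and {J}.
The partition is now stable with 10 blocks: {A} | {D,H,L} | {C} | {K} | {B} | {F} | {G} | {E} | {I} | {J}.
The equivalence class containing F is {F}, of size 1.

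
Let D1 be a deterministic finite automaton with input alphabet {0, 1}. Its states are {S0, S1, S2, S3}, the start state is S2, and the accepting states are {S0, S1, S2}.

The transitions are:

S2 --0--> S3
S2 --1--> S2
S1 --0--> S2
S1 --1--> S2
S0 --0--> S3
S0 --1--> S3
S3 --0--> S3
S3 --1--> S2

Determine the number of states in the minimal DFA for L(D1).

States {S0,S1} cannot be reached from the start state, so discard them.
Initial partition by acceptance: {S2} | {S3}.
The partition is now stable with 2 blocks: {S2} | {S3}.

2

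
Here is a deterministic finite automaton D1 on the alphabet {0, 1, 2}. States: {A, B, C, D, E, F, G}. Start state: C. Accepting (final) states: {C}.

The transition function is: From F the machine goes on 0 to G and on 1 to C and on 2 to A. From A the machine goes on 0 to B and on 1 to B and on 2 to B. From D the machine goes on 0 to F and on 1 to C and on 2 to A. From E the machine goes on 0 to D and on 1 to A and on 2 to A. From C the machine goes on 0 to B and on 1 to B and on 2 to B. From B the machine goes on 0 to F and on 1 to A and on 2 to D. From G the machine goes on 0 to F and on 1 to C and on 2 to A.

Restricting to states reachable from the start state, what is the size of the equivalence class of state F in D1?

3

First remove the unreachable states {E}; 6 states remain.
Start with accepting vs non-accepting: {C} | {A,B,D,F,G}.
Refine {A,B,D,F,G} on symbol 1: members go to different blocks, giving {D,F,G} and {A,B}.
On input 0, block {A,B} splits into {A} and {B}.
The partition is now stable with 4 blocks: {C} | {D,F,G} | {A} | {B}.
State F belongs to the block {D,F,G}, which has 3 states.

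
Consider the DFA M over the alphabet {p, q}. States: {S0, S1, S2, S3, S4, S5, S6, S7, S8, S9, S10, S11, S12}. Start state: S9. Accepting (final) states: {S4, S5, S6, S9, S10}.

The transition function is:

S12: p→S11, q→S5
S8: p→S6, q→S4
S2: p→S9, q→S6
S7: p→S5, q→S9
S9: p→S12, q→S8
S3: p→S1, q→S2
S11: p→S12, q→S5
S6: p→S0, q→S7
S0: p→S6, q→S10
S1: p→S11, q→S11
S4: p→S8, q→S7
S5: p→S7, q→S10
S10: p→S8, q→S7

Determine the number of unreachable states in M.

3

Starting at S9 and following transitions, the reachable set is {S0, S4, S5, S6, S7, S8, S9, S10, S11, S12}. That leaves S1, S2, S3 unreachable — 3 in total.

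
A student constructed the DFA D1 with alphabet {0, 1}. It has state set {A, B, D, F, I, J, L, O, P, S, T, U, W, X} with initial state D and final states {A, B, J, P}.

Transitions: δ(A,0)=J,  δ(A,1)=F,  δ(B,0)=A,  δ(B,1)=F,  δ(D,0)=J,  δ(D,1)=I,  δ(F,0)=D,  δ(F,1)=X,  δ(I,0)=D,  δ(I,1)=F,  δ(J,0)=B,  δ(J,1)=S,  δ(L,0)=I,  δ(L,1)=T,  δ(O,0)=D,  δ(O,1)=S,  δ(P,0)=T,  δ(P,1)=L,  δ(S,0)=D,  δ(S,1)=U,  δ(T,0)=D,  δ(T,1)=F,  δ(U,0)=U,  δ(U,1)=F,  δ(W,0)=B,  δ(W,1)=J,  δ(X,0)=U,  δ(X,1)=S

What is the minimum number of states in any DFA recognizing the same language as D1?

First remove the unreachable states {L,O,P,T,W}; 9 states remain.
P0 = {A,B,J} | {D,F,I,S,U,X}.
Split {D,F,I,S,U,X} by δ(·,0) → {F,I,S,U,X} and {D}.
Refine {F,I,S,U,X} on symbol 0: members go to different blocks, giving {F,I,S} and {U,X}.
On input 1, block {F,I,S} splits into {F,S} and {I}.
The partition is now stable with 5 blocks: {A,B,J} | {F,S} | {D} | {U,X} | {I}.

5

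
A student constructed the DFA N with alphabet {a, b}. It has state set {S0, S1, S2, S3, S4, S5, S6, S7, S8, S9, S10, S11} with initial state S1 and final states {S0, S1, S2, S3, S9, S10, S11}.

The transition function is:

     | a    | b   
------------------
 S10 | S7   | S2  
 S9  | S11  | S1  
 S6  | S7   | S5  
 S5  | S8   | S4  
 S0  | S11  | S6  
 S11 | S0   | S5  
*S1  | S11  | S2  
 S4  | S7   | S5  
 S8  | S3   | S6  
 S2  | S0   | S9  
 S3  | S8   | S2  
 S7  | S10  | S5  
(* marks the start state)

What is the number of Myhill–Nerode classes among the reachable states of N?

5

All states are reachable from the start state.
Start with accepting vs non-accepting: {S0,S1,S2,S3,S9,S10,S11} | {S4,S5,S6,S7,S8}.
Refine {S0,S1,S2,S3,S9,S10,S11} on symbol a: members go to different blocks, giving {S0,S1,S2,S9,S11} and {S3,S10}.
Refine {S0,S1,S2,S9,S11} on symbol b: members go to different blocks, giving {S1,S2,S9} and {S0,S11}.
Split {S4,S5,S6,S7,S8} by δ(·,a) → {S4,S5,S6} and {S7,S8}.
No further refinement is possible. Final partition (5 blocks): {S1,S2,S9} | {S4,S5,S6} | {S3,S10} | {S0,S11} | {S7,S8}.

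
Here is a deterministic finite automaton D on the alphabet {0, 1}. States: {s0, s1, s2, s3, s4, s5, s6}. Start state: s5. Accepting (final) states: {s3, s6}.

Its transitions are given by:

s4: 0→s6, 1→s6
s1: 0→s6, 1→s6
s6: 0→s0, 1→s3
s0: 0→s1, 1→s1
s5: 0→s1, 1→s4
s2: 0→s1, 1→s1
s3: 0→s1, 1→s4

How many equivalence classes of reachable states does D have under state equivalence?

States {s2} cannot be reached from the start state, so discard them.
Initial partition by acceptance: {s3,s6} | {s0,s1,s4,s5}.
Split {s3,s6} by δ(·,1) → {s3} and {s6}.
Refine {s0,s1,s4,s5} on symbol 0: members go to different blocks, giving {s0,s5} and {s1,s4}.
The partition is now stable with 4 blocks: {s3} | {s0,s5} | {s6} | {s1,s4}.

4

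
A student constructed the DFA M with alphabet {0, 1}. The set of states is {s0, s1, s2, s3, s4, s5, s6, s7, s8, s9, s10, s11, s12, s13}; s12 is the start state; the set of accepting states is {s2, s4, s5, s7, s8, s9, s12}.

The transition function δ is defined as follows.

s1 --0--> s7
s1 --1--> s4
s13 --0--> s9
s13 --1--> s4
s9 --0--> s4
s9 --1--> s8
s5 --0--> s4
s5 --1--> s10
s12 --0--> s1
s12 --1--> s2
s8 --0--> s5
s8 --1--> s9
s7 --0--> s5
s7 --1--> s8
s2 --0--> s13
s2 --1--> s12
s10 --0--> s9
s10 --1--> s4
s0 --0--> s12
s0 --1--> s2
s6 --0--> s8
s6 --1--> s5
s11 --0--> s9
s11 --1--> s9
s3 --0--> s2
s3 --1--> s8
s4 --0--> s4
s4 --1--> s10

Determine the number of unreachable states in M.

4

No path from s12 leads to s0, s3, s6, s11; the other 10 states are all reachable.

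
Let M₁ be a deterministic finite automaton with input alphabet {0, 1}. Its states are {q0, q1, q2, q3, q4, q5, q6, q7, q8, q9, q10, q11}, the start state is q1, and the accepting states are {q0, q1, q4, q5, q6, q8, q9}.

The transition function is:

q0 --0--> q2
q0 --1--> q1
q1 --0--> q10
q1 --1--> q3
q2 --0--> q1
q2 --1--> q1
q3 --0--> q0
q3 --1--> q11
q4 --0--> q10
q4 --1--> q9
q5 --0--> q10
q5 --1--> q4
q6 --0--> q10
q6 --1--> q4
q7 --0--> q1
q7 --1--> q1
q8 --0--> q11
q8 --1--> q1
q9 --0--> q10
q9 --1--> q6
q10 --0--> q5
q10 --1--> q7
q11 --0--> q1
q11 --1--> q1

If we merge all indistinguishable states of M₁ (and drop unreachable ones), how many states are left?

First remove the unreachable states {q8}; 11 states remain.
Initial partition by acceptance: {q0,q1,q4,q5,q6,q9} | {q2,q3,q7,q10,q11}.
Split {q0,q1,q4,q5,q6,q9} by δ(·,1) → {q0,q4,q5,q6,q9} and {q1}.
Refine {q0,q4,q5,q6,q9} on symbol 1: members go to different blocks, giving {q4,q5,q6,q9} and {q0}.
Split {q2,q3,q7,q10,q11} by δ(·,0) → {q2,q7,q11} and {q3} and {q10}.
The partition is now stable with 6 blocks: {q4,q5,q6,q9} | {q2,q7,q11} | {q1} | {q0} | {q3} | {q10}.

6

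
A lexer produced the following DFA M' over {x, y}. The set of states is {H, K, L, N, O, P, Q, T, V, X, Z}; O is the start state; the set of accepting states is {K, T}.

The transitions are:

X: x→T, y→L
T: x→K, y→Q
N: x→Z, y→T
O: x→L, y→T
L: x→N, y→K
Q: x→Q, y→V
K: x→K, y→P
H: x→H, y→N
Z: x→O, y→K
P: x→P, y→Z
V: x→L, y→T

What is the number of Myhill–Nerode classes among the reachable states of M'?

3

Reachable states from the start: {K,L,N,O,P,Q,T,V,Z}. Unreachable: {H,X} — drop them.
P0 = {K,T} | {L,N,O,P,Q,V,Z}.
On input y, block {L,N,O,P,Q,V,Z} splits into {L,N,O,V,Z} and {P,Q}.
No further refinement is possible. Final partition (3 blocks): {K,T} | {L,N,O,V,Z} | {P,Q}.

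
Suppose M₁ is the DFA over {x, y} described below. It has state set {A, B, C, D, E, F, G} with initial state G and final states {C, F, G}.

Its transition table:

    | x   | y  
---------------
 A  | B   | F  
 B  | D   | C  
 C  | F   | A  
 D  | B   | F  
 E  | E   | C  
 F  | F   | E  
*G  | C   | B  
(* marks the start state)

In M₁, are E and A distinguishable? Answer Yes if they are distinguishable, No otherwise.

No

Start with accepting vs non-accepting: {C,F,G} | {A,B,D,E}.
The partition is now stable with 2 blocks: {C,F,G} | {A,B,D,E}.
E and A lie in the same block of the stable partition, so they are equivalent — no string distinguishes them.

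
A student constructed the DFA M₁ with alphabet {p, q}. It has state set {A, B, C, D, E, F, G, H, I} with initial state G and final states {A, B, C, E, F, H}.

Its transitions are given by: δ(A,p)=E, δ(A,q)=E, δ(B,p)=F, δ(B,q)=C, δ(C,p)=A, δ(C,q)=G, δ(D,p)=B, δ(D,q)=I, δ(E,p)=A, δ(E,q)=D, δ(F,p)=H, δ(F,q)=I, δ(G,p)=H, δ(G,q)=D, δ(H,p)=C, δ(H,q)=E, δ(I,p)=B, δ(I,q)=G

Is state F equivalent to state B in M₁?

Every state is reachable, so we keep all 9.
Initial partition by acceptance: {A,B,C,E,F,H} | {D,G,I}.
Split {A,B,C,E,F,H} by δ(·,q) → {A,B,H} and {C,E,F}.
Stable partition: {A,B,H} | {D,G,I} | {C,E,F} — 3 equivalence classes.
F and B end up in different blocks, so they are distinguishable. For instance, the string 'q' is accepted from only B.

No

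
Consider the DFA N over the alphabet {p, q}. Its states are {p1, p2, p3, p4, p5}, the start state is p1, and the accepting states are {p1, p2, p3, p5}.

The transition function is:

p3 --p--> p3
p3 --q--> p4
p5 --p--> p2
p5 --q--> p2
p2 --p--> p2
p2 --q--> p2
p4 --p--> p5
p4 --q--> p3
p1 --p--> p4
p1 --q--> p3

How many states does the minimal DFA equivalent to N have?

Every state is reachable, so we keep all 5.
Start with accepting vs non-accepting: {p1,p2,p3,p5} | {p4}.
Refine {p1,p2,p3,p5} on symbol p: members go to different blocks, giving {p2,p3,p5} and {p1}.
Refine {p2,p3,p5} on symbol q: members go to different blocks, giving {p2,p5} and {p3}.
No further refinement is possible. Final partition (4 blocks): {p2,p5} | {p4} | {p1} | {p3}.

4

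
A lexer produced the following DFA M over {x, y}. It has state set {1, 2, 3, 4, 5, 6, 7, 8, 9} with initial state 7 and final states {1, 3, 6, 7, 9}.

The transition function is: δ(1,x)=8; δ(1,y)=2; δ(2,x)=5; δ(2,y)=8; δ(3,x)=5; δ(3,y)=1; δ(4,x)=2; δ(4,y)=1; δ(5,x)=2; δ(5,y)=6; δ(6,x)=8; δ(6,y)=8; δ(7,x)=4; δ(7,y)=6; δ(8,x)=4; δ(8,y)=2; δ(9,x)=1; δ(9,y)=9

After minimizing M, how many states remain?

Reachable states from the start: {1,2,4,5,6,7,8}. Unreachable: {3,9} — drop them.
Initial partition by acceptance: {1,6,7} | {2,4,5,8}.
Split {1,6,7} by δ(·,y) → {1,6} and {7}.
Refine {2,4,5,8} on symbol y: members go to different blocks, giving {2,8} and {4,5}.
The partition is now stable with 4 blocks: {1,6} | {2,8} | {7} | {4,5}.

4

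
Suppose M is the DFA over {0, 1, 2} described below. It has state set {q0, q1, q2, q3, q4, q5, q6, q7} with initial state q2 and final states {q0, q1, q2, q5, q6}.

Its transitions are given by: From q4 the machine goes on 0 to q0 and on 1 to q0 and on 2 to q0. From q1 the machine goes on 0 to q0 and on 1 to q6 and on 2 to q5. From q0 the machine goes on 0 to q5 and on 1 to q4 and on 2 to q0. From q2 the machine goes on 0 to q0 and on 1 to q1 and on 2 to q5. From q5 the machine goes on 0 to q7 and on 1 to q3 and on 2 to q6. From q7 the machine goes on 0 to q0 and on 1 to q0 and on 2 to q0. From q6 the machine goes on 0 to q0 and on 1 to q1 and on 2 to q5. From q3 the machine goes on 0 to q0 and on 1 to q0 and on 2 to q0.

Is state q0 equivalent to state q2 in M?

All states are reachable from the start state.
Initial partition by acceptance: {q0,q1,q2,q5,q6} | {q3,q4,q7}.
Refine {q0,q1,q2,q5,q6} on symbol 0: members go to different blocks, giving {q0,q1,q2,q6} and {q5}.
Refine {q0,q1,q2,q6} on symbol 0: members go to different blocks, giving {q1,q2,q6} and {q0}.
Stable partition: {q1,q2,q6} | {q3,q4,q7} | {q5} | {q0} — 4 equivalence classes.
q0 and q2 end up in different blocks, so they are distinguishable. For instance, the string '1' is accepted from only q2.

No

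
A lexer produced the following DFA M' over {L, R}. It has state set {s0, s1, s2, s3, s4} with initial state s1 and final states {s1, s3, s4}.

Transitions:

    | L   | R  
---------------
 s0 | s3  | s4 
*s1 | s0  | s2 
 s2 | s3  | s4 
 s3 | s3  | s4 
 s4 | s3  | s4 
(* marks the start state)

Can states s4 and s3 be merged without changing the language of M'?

Initial partition by acceptance: {s1,s3,s4} | {s0,s2}.
Refine {s1,s3,s4} on symbol L: members go to different blocks, giving {s3,s4} and {s1}.
Stable partition: {s3,s4} | {s0,s2} | {s1} — 3 equivalence classes.
s4 and s3 lie in the same block of the stable partition, so they are equivalent — no string distinguishes them.

Yes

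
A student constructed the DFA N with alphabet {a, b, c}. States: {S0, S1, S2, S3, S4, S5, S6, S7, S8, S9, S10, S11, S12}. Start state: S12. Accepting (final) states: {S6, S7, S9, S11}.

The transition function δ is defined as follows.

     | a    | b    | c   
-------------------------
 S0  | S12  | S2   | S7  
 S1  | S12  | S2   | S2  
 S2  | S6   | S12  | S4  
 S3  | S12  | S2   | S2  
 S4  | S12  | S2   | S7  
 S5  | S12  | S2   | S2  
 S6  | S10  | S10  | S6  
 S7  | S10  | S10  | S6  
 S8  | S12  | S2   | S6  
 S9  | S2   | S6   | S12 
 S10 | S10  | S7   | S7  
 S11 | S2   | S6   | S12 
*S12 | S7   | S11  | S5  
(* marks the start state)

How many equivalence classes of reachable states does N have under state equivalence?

7

Reachable states from the start: {S2,S4,S5,S6,S7,S10,S11,S12}. Unreachable: {S0,S1,S3,S8,S9} — drop them.
P0 = {S6,S7,S11} | {S2,S4,S5,S10,S12}.
On input b, block {S6,S7,S11} splits into {S6,S7} and {S11}.
On input a, block {S2,S4,S5,S10,S12} splits into {S4,S5,S10} and {S2,S12}.
On input a, block {S4,S5,S10} splits into {S4,S5} and {S10}.
On input c, block {S4,S5} splits into {S4} and {S5}.
Split {S2,S12} by δ(·,b) → {S2} and {S12}.
No further refinement is possible. Final partition (7 blocks): {S6,S7} | {S4} | {S11} | {S2} | {S10} | {S5} | {S12}.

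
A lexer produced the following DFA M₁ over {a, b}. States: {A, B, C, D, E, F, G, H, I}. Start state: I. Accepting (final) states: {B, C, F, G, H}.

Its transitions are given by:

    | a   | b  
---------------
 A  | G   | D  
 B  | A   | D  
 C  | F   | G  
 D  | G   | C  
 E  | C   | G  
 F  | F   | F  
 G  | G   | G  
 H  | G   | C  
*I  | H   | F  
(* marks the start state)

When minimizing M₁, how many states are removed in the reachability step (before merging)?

4

BFS from I reaches {C, F, G, H, I}; the 4 state(s) A, B, D, E are never visited.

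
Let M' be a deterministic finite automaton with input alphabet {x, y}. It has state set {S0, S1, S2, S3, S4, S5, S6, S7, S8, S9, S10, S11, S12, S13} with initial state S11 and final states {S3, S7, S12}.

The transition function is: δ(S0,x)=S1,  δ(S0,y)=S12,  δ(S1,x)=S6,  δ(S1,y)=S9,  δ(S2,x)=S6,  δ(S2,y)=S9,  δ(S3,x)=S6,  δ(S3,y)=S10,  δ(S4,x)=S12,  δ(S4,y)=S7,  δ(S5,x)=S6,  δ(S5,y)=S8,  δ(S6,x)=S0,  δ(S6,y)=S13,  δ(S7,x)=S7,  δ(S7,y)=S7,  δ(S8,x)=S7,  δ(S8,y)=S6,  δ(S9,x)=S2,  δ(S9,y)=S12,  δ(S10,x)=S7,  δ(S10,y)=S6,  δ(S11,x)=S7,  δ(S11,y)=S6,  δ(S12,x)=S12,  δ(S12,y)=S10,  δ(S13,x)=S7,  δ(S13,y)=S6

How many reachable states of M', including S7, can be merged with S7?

States {S3,S4,S5,S8} cannot be reached from the start state, so discard them.
P0 = {S7,S12} | {S0,S1,S2,S6,S9,S10,S11,S13}.
Refine {S7,S12} on symbol y: members go to different blocks, giving {S7} and {S12}.
Refine {S0,S1,S2,S6,S9,S10,S11,S13} on symbol x: members go to different blocks, giving {S0,S1,S2,S6,S9} and {S10,S11,S13}.
Split {S0,S1,S2,S6,S9} by δ(·,y) → {S0,S9} and {S1,S2} and {S6}.
No further refinement is possible. Final partition (6 blocks): {S7} | {S0,S9} | {S12} | {S10,S11,S13} | {S1,S2} | {S6}.
The equivalence class containing S7 is {S7}, of size 1.

1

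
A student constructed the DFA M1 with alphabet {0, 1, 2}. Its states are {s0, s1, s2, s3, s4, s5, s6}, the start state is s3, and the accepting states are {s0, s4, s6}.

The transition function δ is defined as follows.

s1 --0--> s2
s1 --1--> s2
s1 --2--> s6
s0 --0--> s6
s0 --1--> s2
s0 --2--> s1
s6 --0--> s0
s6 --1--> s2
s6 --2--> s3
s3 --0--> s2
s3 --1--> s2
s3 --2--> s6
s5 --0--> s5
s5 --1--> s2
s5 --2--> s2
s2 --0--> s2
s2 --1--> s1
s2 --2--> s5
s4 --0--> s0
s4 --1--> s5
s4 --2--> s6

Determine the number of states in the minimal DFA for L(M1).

States {s4} cannot be reached from the start state, so discard them.
Start with accepting vs non-accepting: {s0,s6} | {s1,s2,s3,s5}.
On input 2, block {s1,s2,s3,s5} splits into {s1,s3} and {s2,s5}.
Split {s2,s5} by δ(·,1) → {s2} and {s5}.
Stable partition: {s0,s6} | {s1,s3} | {s2} | {s5} — 4 equivalence classes.

4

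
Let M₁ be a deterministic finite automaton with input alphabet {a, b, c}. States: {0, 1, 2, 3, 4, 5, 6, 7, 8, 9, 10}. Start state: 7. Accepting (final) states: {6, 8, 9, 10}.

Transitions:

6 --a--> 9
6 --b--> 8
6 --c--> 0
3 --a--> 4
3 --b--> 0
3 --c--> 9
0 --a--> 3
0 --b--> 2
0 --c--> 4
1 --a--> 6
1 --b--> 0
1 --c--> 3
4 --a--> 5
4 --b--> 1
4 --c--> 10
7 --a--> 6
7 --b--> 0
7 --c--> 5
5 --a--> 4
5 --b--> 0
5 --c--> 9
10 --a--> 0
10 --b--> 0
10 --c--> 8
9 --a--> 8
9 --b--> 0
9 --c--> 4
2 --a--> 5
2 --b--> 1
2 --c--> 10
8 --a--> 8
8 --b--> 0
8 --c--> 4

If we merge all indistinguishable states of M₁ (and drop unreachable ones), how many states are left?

7

Every state is reachable, so we keep all 11.
Initial partition by acceptance: {6,8,9,10} | {0,1,2,3,4,5,7}.
Split {6,8,9,10} by δ(·,a) → {6,8,9} and {10}.
Refine {6,8,9} on symbol b: members go to different blocks, giving {8,9} and {6}.
On input a, block {0,1,2,3,4,5,7} splits into {0,2,3,4,5} and {1,7}.
On input b, block {0,2,3,4,5} splits into {0,3,5} and {2,4}.
Split {0,3,5} by δ(·,a) → {3,5} and {0}.
Stable partition: {8,9} | {3,5} | {10} | {6} | {1,7} | {2,4} | {0} — 7 equivalence classes.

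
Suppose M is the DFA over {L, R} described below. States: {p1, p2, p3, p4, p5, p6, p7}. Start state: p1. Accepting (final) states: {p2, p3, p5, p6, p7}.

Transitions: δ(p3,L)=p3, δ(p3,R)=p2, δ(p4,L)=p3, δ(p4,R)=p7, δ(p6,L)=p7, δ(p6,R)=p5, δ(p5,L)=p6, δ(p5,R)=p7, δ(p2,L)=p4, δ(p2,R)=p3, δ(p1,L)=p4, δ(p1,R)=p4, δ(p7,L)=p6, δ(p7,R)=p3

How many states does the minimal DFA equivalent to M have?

7

Initial partition by acceptance: {p2,p3,p5,p6,p7} | {p1,p4}.
Refine {p2,p3,p5,p6,p7} on symbol L: members go to different blocks, giving {p3,p5,p6,p7} and {p2}.
Refine {p3,p5,p6,p7} on symbol R: members go to different blocks, giving {p5,p6,p7} and {p3}.
On input R, block {p5,p6,p7} splits into {p5,p6} and {p7}.
On input L, block {p5,p6} splits into {p5} and {p6}.
On input L, block {p1,p4} splits into {p1} and {p4}.
Stable partition: {p5} | {p1} | {p2} | {p3} | {p7} | {p6} | {p4} — 7 equivalence classes.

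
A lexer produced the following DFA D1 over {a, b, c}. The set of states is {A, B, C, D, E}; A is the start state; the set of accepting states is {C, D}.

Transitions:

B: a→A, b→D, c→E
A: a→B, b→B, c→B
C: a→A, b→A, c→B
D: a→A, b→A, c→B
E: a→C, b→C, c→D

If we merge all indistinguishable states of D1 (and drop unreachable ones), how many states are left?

All states are reachable from the start state.
Start with accepting vs non-accepting: {C,D} | {A,B,E}.
Split {A,B,E} by δ(·,a) → {A,B} and {E}.
Split {A,B} by δ(·,b) → {A} and {B}.
The partition is now stable with 4 blocks: {C,D} | {A} | {E} | {B}.

4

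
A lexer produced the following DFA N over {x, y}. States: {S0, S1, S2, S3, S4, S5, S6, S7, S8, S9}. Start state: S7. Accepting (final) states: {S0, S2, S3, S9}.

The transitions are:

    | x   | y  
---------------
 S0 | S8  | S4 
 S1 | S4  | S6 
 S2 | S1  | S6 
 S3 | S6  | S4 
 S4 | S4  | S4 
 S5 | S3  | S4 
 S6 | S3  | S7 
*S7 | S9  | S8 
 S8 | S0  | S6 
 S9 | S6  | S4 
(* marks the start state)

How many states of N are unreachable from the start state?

3

BFS from S7 reaches {S0, S3, S4, S6, S7, S8, S9}; the 3 state(s) S1, S2, S5 are never visited.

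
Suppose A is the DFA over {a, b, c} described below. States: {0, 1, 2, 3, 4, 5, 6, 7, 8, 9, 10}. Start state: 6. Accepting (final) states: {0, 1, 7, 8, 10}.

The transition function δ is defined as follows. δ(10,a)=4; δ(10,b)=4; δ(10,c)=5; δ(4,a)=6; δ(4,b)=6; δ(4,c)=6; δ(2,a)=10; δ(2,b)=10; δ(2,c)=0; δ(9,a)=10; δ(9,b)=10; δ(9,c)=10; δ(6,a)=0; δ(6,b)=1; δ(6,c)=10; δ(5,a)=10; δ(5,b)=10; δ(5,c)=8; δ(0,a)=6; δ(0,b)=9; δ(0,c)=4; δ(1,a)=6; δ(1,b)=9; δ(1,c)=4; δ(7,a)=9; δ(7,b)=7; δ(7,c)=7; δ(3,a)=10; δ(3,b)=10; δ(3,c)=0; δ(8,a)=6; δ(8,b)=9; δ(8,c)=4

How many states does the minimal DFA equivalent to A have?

Reachable states from the start: {0,1,4,5,6,8,9,10}. Unreachable: {2,3,7} — drop them.
P0 = {0,1,8,10} | {4,5,6,9}.
Refine {4,5,6,9} on symbol a: members go to different blocks, giving {5,6,9} and {4}.
Split {0,1,8,10} by δ(·,a) → {0,1,8} and {10}.
On input a, block {5,6,9} splits into {5,9} and {6}.
Split {5,9} by δ(·,c) → {5} and {9}.
Stable partition: {0,1,8} | {5} | {4} | {10} | {6} | {9} — 6 equivalence classes.

6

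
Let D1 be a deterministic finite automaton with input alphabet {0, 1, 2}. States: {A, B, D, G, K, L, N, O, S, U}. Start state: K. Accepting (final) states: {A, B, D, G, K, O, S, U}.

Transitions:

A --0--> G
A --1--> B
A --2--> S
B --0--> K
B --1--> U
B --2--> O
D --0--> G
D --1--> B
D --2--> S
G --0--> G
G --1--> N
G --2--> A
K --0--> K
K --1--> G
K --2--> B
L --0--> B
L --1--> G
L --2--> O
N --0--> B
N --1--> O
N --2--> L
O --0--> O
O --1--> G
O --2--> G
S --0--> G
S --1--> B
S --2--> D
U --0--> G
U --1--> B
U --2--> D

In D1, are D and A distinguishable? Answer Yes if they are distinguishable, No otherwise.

No

P0 = {A,B,D,G,K,O,S,U} | {L,N}.
Refine {A,B,D,G,K,O,S,U} on symbol 1: members go to different blocks, giving {A,B,D,K,O,S,U} and {G}.
Refine {A,B,D,K,O,S,U} on symbol 0: members go to different blocks, giving {A,D,S,U} and {B,K,O}.
Split {L,N} by δ(·,1) → {N} and {L}.
Refine {B,K,O} on symbol 1: members go to different blocks, giving {K,O} and {B}.
On input 2, block {K,O} splits into {K} and {O}.
No further refinement is possible. Final partition (7 blocks): {A,D,S,U} | {N} | {G} | {K} | {L} | {B} | {O}.
D and A lie in the same block of the stable partition, so they are equivalent — no string distinguishes them.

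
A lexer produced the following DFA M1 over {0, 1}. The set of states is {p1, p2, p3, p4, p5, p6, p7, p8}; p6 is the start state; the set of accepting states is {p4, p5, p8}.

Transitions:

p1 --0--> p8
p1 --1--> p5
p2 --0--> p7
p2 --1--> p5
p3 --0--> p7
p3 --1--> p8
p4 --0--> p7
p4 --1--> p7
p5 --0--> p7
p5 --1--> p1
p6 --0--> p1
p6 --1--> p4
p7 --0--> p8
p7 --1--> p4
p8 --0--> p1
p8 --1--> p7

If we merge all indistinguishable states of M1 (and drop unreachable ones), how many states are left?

3

States {p2,p3} cannot be reached from the start state, so discard them.
P0 = {p4,p5,p8} | {p1,p6,p7}.
Refine {p1,p6,p7} on symbol 0: members go to different blocks, giving {p1,p7} and {p6}.
The partition is now stable with 3 blocks: {p4,p5,p8} | {p1,p7} | {p6}.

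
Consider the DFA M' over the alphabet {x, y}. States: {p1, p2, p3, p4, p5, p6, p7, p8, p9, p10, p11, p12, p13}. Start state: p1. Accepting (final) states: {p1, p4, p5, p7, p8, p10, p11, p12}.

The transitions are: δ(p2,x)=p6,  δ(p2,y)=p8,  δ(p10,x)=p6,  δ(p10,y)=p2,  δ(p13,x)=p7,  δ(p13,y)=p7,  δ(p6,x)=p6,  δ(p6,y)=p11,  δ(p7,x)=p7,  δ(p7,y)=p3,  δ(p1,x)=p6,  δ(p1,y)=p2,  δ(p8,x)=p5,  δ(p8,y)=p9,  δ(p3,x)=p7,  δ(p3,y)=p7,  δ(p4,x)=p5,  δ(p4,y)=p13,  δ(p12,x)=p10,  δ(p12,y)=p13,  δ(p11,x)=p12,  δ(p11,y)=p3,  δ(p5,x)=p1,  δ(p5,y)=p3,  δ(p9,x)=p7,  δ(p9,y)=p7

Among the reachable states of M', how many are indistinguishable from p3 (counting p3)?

3

First remove the unreachable states {p4}; 12 states remain.
P0 = {p1,p5,p7,p8,p10,p11,p12} | {p2,p3,p6,p9,p13}.
On input x, block {p1,p5,p7,p8,p10,p11,p12} splits into {p5,p7,p8,p11,p12} and {p1,p10}.
Refine {p5,p7,p8,p11,p12} on symbol x: members go to different blocks, giving {p7,p8,p11} and {p5,p12}.
Refine {p7,p8,p11} on symbol x: members go to different blocks, giving {p8,p11} and {p7}.
Refine {p2,p3,p6,p9,p13} on symbol x: members go to different blocks, giving {p3,p9,p13} and {p2,p6}.
The partition is now stable with 6 blocks: {p8,p11} | {p3,p9,p13} | {p1,p10} | {p5,p12} | {p7} | {p2,p6}.
State p3 belongs to the block {p3,p9,p13}, which has 3 states.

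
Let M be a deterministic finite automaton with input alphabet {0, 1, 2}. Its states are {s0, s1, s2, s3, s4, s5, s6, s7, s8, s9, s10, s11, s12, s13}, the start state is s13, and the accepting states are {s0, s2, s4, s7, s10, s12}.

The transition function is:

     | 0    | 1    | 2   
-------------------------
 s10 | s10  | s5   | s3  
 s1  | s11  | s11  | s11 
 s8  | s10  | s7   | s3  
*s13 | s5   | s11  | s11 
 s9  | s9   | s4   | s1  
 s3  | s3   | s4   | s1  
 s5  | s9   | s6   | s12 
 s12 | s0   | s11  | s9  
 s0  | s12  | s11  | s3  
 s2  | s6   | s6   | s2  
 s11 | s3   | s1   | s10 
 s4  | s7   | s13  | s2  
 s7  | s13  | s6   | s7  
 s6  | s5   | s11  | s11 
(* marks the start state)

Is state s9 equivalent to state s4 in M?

States {s8} cannot be reached from the start state, so discard them.
Initial partition by acceptance: {s0,s2,s4,s7,s10,s12} | {s1,s3,s5,s6,s9,s11,s13}.
Refine {s0,s2,s4,s7,s10,s12} on symbol 0: members go to different blocks, giving {s0,s4,s10,s12} and {s2,s7}.
Refine {s0,s4,s10,s12} on symbol 0: members go to different blocks, giving {s0,s10,s12} and {s4}.
On input 1, block {s1,s3,s5,s6,s9,s11,s13} splits into {s1,s5,s6,s11,s13} and {s3,s9}.
Split {s1,s5,s6,s11,s13} by δ(·,0) → {s1,s6,s13} and {s5,s11}.
Stable partition: {s0,s10,s12} | {s1,s6,s13} | {s2,s7} | {s4} | {s3,s9} | {s5,s11} — 6 equivalence classes.
s9 and s4 end up in different blocks, so they are distinguishable. For instance, the string 'ε' is accepted from only s4.

No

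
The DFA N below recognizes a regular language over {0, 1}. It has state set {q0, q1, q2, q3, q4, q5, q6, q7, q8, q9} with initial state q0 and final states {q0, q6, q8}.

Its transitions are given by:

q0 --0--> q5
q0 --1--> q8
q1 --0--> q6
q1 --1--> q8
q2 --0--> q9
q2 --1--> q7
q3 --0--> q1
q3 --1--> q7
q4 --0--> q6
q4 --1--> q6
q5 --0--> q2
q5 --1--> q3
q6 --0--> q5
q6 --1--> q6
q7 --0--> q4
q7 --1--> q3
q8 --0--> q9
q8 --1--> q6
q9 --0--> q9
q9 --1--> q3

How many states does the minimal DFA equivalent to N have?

4

All states are reachable from the start state.
Initial partition by acceptance: {q0,q6,q8} | {q1,q2,q3,q4,q5,q7,q9}.
Refine {q1,q2,q3,q4,q5,q7,q9} on symbol 0: members go to different blocks, giving {q2,q3,q5,q7,q9} and {q1,q4}.
Refine {q2,q3,q5,q7,q9} on symbol 0: members go to different blocks, giving {q2,q5,q9} and {q3,q7}.
No further refinement is possible. Final partition (4 blocks): {q0,q6,q8} | {q2,q5,q9} | {q1,q4} | {q3,q7}.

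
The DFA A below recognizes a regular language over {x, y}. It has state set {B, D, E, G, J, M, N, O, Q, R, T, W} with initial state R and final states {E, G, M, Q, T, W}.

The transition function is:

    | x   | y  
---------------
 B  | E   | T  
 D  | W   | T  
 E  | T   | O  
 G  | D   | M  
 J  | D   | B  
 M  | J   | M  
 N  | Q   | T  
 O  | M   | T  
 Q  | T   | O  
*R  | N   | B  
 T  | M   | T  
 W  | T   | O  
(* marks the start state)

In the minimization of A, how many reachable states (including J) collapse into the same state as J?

2

Reachable states from the start: {B,D,E,J,M,N,O,Q,R,T,W}. Unreachable: {G} — drop them.
Initial partition by acceptance: {E,M,Q,T,W} | {B,D,J,N,O,R}.
On input x, block {E,M,Q,T,W} splits into {E,Q,T,W} and {M}.
Refine {E,Q,T,W} on symbol x: members go to different blocks, giving {E,Q,W} and {T}.
Refine {B,D,J,N,O,R} on symbol x: members go to different blocks, giving {B,D,N} and {J,R} and {O}.
The partition is now stable with 6 blocks: {E,Q,W} | {B,D,N} | {M} | {T} | {J,R} | {O}.
The equivalence class containing J is {J,R}, of size 2.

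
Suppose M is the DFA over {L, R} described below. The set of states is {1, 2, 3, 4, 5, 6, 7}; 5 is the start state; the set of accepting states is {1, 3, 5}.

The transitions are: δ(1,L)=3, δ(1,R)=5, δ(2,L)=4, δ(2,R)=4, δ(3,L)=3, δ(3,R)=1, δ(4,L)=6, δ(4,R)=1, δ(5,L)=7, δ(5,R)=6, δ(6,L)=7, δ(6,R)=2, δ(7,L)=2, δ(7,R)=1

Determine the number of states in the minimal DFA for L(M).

Every state is reachable, so we keep all 7.
Start with accepting vs non-accepting: {1,3,5} | {2,4,6,7}.
Refine {1,3,5} on symbol L: members go to different blocks, giving {1,3} and {5}.
Refine {1,3} on symbol R: members go to different blocks, giving {1} and {3}.
Split {2,4,6,7} by δ(·,R) → {2,6} and {4,7}.
On input R, block {2,6} splits into {2} and {6}.
Refine {4,7} on symbol L: members go to different blocks, giving {4} and {7}.
Stable partition: {1} | {2} | {5} | {3} | {4} | {6} | {7} — 7 equivalence classes.

7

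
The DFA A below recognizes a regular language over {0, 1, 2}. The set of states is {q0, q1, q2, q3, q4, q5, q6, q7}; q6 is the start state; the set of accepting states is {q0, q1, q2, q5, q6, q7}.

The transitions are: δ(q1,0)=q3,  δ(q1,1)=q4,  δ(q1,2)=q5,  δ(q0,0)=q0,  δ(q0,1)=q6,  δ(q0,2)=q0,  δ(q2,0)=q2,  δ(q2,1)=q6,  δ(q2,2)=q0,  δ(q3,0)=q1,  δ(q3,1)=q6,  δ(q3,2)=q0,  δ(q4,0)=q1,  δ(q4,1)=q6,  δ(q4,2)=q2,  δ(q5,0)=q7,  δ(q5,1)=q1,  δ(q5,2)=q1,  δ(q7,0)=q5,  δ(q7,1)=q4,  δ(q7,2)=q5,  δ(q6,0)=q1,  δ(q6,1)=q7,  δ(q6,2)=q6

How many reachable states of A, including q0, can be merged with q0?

2

Initial partition by acceptance: {q0,q1,q2,q5,q6,q7} | {q3,q4}.
On input 0, block {q0,q1,q2,q5,q6,q7} splits into {q0,q2,q5,q6,q7} and {q1}.
Refine {q0,q2,q5,q6,q7} on symbol 0: members go to different blocks, giving {q0,q2,q5,q7} and {q6}.
On input 1, block {q0,q2,q5,q7} splits into {q0,q2} and {q5} and {q7}.
The partition is now stable with 6 blocks: {q0,q2} | {q3,q4} | {q1} | {q6} | {q5} | {q7}.
State q0 belongs to the block {q0,q2}, which has 2 states.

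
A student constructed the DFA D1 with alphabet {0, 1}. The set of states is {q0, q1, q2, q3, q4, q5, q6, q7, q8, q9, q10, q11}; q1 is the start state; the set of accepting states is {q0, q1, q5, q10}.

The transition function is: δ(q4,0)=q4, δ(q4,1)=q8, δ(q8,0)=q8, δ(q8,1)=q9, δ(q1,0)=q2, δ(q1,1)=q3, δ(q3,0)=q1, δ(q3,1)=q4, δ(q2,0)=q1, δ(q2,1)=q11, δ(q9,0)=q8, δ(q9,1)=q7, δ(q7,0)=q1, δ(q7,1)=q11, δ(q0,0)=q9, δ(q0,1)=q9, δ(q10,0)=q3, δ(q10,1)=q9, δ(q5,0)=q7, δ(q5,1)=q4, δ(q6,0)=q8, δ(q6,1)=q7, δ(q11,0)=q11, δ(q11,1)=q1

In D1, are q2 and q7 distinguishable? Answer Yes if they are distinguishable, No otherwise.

No

Reachable states from the start: {q1,q2,q3,q4,q7,q8,q9,q11}. Unreachable: {q0,q5,q6,q10} — drop them.
Start with accepting vs non-accepting: {q1} | {q2,q3,q4,q7,q8,q9,q11}.
Refine {q2,q3,q4,q7,q8,q9,q11} on symbol 0: members go to different blocks, giving {q4,q8,q9,q11} and {q2,q3,q7}.
On input 1, block {q4,q8,q9,q11} splits into {q4,q8} and {q9} and {q11}.
On input 1, block {q4,q8} splits into {q4} and {q8}.
On input 1, block {q2,q3,q7} splits into {q2,q7} and {q3}.
Stable partition: {q1} | {q4} | {q2,q7} | {q9} | {q11} | {q8} | {q3} — 7 equivalence classes.
q2 and q7 lie in the same block of the stable partition, so they are equivalent — no string distinguishes them.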